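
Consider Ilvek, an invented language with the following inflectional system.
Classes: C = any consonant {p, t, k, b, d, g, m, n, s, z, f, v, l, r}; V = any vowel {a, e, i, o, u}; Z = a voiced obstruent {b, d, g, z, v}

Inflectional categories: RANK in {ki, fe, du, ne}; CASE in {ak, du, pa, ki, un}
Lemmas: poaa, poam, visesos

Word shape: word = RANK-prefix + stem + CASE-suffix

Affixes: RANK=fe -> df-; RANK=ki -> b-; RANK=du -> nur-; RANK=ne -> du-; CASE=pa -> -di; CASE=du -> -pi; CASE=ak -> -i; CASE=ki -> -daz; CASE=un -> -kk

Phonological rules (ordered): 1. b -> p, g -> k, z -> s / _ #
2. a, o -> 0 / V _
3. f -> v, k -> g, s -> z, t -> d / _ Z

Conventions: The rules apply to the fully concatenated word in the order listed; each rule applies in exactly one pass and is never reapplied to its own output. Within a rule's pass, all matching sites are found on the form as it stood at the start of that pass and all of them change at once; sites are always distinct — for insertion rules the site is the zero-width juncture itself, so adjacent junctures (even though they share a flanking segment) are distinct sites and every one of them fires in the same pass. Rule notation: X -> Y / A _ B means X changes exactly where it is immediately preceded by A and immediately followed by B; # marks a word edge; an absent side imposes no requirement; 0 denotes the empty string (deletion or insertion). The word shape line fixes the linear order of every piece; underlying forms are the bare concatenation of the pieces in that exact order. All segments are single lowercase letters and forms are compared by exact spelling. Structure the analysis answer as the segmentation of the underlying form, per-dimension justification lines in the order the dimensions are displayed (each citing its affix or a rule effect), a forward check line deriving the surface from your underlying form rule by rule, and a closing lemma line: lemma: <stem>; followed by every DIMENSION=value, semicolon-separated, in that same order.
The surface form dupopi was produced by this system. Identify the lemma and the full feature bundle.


underlying: du-poaa-pi
RANK=ne - signalled by the affix du-
CASE=du - signalled by the affix -pi
check: dupoaapi -> dupoaapi -> dupopi -> dupopi
lemma: poaa; RANK=ne; CASE=du


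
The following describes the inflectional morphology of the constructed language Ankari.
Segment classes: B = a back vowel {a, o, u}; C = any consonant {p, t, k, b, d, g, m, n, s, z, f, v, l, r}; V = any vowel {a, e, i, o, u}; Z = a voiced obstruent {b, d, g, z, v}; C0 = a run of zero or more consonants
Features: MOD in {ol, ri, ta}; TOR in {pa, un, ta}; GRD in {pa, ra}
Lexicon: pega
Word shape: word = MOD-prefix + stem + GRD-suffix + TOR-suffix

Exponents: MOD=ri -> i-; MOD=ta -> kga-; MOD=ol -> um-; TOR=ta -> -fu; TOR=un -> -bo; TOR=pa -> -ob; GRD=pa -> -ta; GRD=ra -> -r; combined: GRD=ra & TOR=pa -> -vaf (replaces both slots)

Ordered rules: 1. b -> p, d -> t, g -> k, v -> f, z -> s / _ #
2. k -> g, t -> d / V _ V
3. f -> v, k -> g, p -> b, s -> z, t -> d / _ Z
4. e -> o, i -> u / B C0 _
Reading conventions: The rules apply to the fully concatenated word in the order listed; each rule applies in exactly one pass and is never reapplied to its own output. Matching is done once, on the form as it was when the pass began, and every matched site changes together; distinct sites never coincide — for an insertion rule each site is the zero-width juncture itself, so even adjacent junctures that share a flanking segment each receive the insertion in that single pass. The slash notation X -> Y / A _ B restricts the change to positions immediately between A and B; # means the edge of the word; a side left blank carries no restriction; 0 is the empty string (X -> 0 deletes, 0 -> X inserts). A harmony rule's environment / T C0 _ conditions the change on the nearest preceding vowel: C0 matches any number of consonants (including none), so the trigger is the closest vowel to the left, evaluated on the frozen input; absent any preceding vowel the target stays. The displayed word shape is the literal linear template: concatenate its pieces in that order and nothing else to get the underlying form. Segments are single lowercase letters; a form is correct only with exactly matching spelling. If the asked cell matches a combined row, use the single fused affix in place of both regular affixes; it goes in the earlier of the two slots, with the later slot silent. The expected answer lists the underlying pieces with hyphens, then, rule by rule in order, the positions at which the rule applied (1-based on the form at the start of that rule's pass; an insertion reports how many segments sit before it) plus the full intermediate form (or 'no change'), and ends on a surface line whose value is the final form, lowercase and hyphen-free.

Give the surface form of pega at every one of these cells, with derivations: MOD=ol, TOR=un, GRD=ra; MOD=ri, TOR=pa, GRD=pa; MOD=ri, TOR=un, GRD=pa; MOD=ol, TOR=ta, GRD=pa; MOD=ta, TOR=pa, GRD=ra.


cell MOD=ol, TOR=un, GRD=ra:
underlying: um-pega-r-bo
1. b -> p, d -> t, g -> k, v -> f, z -> s / _ #: no change
2. k -> g, t -> d / V _ V: no change
3. f -> v, k -> g, p -> b, s -> z, t -> d / _ Z: no change
4. e -> o, i -> u / B C0 _: fires at position(s) 4: umpogarbo
surface: umpogarbo

cell MOD=ri, TOR=pa, GRD=pa:
underlying: i-pega-ta-ob
1. b -> p, d -> t, g -> k, v -> f, z -> s / _ #: fires at position(s) 9: ipegataop
2. k -> g, t -> d / V _ V: fires at position(s) 6: ipegadaop
3. f -> v, k -> g, p -> b, s -> z, t -> d / _ Z: no change
4. e -> o, i -> u / B C0 _: no change
surface: ipegadaop

cell MOD=ri, TOR=un, GRD=pa:
underlying: i-pega-ta-bo
1. b -> p, d -> t, g -> k, v -> f, z -> s / _ #: no change
2. k -> g, t -> d / V _ V: fires at position(s) 6: ipegadabo
3. f -> v, k -> g, p -> b, s -> z, t -> d / _ Z: no change
4. e -> o, i -> u / B C0 _: no change
surface: ipegadabo

cell MOD=ol, TOR=ta, GRD=pa:
underlying: um-pega-ta-fu
1. b -> p, d -> t, g -> k, v -> f, z -> s / _ #: no change
2. k -> g, t -> d / V _ V: fires at position(s) 7: umpegadafu
3. f -> v, k -> g, p -> b, s -> z, t -> d / _ Z: no change
4. e -> o, i -> u / B C0 _: fires at position(s) 4: umpogadafu
surface: umpogadafu

cell MOD=ta, TOR=pa, GRD=ra:
underlying: kga-pega-vaf
1. b -> p, d -> t, g -> k, v -> f, z -> s / _ #: no change
2. k -> g, t -> d / V _ V: no change
3. f -> v, k -> g, p -> b, s -> z, t -> d / _ Z: fires at position(s) 1: ggapegavaf
4. e -> o, i -> u / B C0 _: fires at position(s) 5: ggapogavaf
surface: ggapogavaf


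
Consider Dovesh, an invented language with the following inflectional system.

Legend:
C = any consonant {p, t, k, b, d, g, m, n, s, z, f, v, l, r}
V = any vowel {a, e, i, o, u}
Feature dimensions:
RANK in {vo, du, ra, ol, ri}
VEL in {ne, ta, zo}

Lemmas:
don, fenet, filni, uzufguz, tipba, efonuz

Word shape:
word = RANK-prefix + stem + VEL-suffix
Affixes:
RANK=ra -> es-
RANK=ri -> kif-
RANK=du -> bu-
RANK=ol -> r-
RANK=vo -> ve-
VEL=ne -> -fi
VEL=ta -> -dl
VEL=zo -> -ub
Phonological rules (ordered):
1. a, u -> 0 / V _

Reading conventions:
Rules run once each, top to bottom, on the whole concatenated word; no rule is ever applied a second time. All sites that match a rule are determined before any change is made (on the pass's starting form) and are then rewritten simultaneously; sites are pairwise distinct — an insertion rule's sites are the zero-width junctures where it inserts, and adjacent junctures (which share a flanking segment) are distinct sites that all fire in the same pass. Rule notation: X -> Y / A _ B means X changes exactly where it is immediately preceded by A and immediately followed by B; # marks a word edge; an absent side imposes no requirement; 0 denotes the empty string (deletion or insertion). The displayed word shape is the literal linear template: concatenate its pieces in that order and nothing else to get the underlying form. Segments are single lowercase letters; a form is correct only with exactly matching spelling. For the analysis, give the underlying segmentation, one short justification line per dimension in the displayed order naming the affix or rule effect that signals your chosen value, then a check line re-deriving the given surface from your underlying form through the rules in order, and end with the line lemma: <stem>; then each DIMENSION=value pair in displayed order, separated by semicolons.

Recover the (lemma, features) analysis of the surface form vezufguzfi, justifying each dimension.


underlying: ve-uzufguz-fi
RANK=vo - signalled by the affix ve-
VEL=ne - signalled by the affix -fi
check: veuzufguzfi -> vezufguzfi
lemma: uzufguz; RANK=vo; VEL=ne


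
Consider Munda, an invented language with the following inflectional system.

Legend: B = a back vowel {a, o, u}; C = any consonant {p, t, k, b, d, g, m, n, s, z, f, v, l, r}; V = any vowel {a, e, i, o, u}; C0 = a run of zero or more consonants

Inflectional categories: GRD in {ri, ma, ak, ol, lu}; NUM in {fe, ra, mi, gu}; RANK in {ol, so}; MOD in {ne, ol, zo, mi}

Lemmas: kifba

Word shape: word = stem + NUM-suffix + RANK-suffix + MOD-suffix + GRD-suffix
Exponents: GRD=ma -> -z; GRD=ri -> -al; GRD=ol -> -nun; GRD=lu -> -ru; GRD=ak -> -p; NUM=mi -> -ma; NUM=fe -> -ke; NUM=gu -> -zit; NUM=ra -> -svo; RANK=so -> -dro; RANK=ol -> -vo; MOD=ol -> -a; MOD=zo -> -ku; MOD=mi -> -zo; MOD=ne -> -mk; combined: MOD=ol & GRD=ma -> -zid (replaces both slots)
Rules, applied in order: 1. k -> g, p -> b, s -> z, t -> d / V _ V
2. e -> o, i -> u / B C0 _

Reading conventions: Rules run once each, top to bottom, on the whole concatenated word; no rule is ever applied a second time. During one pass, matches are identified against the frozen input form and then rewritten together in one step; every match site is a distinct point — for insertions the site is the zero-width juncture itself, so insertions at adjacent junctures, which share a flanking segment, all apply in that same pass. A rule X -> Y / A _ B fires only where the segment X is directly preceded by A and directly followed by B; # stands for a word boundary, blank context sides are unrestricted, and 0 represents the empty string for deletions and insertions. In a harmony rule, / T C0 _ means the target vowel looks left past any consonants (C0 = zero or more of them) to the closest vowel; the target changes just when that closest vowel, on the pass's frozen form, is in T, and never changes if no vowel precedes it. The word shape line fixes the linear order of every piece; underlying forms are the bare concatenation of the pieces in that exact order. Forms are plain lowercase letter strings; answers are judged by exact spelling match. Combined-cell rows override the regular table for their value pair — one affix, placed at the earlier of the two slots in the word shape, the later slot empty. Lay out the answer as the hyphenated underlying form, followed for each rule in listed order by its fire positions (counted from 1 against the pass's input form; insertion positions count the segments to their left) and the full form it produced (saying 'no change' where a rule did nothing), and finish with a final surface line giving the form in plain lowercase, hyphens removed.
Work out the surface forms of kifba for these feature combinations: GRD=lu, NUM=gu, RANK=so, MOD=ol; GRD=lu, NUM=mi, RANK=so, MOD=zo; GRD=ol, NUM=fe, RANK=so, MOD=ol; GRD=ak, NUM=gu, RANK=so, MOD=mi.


cell GRD=lu, NUM=gu, RANK=so, MOD=ol:
underlying: kifba-zit-dro-a-ru
1. k -> g, p -> b, s -> z, t -> d / V _ V: no change
2. e -> o, i -> u / B C0 _: fires at position(s) 7: kifbazutdroaru
surface: kifbazutdroaru

cell GRD=lu, NUM=mi, RANK=so, MOD=zo:
underlying: kifba-ma-dro-ku-ru
1. k -> g, p -> b, s -> z, t -> d / V _ V: fires at position(s) 11: kifbamadroguru
2. e -> o, i -> u / B C0 _: no change
surface: kifbamadroguru

cell GRD=ol, NUM=fe, RANK=so, MOD=ol:
underlying: kifba-ke-dro-a-nun
1. k -> g, p -> b, s -> z, t -> d / V _ V: fires at position(s) 6: kifbagedroanun
2. e -> o, i -> u / B C0 _: fires at position(s) 7: kifbagodroanun
surface: kifbagodroanun

cell GRD=ak, NUM=gu, RANK=so, MOD=mi:
underlying: kifba-zit-dro-zo-p
1. k -> g, p -> b, s -> z, t -> d / V _ V: no change
2. e -> o, i -> u / B C0 _: fires at position(s) 7: kifbazutdrozop
surface: kifbazutdrozop


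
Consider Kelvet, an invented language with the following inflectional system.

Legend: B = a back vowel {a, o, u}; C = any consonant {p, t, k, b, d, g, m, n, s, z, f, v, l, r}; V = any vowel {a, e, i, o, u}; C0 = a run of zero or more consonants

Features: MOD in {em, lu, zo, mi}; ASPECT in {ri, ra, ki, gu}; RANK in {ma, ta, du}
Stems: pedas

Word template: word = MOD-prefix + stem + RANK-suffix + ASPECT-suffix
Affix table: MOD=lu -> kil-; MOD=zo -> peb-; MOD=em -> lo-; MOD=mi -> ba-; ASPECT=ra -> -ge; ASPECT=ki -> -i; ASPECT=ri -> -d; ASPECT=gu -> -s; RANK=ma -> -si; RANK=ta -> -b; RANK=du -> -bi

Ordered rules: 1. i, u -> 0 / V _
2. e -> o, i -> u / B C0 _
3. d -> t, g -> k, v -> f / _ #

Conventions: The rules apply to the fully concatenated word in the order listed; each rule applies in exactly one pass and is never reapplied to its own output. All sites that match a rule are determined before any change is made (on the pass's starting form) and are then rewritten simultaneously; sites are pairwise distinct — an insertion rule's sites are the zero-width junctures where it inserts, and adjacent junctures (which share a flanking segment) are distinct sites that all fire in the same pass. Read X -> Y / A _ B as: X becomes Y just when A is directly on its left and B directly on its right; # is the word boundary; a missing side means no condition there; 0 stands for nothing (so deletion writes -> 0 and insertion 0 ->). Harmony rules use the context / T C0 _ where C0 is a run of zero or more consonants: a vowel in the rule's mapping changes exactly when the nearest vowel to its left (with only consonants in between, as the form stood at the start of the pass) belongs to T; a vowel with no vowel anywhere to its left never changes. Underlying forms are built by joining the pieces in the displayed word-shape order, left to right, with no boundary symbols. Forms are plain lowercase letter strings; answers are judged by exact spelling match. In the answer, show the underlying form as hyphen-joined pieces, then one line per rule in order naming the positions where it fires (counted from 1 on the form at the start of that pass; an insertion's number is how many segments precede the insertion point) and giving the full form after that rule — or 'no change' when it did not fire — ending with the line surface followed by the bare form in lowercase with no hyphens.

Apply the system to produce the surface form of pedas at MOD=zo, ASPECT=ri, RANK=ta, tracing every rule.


underlying: peb-pedas-b-d
1. i, u -> 0 / V _: no change
2. e -> o, i -> u / B C0 _: no change
3. d -> t, g -> k, v -> f / _ #: fires at position(s) 10: pebpedasbt
surface: pebpedasbt


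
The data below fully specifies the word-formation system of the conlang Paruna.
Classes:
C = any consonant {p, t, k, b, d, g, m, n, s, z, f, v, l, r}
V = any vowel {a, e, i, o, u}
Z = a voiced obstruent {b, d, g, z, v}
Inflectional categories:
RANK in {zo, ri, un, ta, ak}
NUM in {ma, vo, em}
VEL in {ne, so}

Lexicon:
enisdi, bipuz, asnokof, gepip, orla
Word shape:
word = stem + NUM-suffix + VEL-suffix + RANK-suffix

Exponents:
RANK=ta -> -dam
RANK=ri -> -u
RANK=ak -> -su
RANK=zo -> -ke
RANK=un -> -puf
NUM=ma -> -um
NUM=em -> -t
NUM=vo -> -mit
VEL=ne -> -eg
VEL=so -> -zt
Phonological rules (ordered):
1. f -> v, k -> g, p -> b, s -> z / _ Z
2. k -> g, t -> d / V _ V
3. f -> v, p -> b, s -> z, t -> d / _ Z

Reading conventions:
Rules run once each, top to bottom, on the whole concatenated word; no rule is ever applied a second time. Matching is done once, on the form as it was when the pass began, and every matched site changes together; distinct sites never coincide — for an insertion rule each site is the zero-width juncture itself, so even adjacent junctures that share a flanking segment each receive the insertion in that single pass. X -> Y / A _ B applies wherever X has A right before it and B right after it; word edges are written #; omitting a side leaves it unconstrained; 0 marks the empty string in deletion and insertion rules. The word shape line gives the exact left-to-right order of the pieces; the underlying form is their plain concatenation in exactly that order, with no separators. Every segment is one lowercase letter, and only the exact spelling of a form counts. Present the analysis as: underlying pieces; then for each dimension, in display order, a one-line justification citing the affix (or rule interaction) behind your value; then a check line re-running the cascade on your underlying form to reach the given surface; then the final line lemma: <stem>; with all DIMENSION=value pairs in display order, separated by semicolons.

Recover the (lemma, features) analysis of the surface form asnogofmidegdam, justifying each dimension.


underlying: asnokof-mit-eg-dam
RANK=ta - signalled by the affix -dam
NUM=vo - signalled by the affix -mit
VEL=ne - signalled by the affix -eg
check: asnokofmitegdam -> asnokofmitegdam -> asnogofmidegdam -> asnogofmidegdam
lemma: asnokof; RANK=ta; NUM=vo; VEL=ne


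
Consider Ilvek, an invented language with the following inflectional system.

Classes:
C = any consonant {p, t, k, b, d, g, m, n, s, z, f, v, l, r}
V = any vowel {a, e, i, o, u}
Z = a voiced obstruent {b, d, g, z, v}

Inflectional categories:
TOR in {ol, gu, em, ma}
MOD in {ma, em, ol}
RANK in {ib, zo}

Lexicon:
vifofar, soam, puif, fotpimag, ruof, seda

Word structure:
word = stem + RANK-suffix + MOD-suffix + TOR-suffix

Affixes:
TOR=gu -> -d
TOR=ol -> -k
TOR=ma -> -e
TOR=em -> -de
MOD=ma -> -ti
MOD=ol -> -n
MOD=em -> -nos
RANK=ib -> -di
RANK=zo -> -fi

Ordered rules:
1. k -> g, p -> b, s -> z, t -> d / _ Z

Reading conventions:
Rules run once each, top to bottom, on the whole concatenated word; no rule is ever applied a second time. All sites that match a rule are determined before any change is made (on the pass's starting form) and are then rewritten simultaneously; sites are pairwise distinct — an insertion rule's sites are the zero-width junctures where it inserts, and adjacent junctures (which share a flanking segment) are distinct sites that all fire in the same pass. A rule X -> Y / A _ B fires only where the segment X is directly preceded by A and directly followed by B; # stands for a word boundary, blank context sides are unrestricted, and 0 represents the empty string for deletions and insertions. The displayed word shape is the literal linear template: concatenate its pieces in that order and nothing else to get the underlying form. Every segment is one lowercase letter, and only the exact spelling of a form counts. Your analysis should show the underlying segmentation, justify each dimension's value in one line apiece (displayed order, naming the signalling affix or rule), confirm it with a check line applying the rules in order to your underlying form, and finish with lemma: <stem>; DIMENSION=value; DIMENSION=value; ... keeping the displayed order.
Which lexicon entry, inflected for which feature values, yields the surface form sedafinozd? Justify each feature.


underlying: seda-fi-nos-d
TOR=gu - signalled by the affix -d
MOD=em - signalled by the affix -nos
RANK=zo - signalled by the affix -fi
check: sedafinosd -> sedafinozd
lemma: seda; TOR=gu; MOD=em; RANK=zo


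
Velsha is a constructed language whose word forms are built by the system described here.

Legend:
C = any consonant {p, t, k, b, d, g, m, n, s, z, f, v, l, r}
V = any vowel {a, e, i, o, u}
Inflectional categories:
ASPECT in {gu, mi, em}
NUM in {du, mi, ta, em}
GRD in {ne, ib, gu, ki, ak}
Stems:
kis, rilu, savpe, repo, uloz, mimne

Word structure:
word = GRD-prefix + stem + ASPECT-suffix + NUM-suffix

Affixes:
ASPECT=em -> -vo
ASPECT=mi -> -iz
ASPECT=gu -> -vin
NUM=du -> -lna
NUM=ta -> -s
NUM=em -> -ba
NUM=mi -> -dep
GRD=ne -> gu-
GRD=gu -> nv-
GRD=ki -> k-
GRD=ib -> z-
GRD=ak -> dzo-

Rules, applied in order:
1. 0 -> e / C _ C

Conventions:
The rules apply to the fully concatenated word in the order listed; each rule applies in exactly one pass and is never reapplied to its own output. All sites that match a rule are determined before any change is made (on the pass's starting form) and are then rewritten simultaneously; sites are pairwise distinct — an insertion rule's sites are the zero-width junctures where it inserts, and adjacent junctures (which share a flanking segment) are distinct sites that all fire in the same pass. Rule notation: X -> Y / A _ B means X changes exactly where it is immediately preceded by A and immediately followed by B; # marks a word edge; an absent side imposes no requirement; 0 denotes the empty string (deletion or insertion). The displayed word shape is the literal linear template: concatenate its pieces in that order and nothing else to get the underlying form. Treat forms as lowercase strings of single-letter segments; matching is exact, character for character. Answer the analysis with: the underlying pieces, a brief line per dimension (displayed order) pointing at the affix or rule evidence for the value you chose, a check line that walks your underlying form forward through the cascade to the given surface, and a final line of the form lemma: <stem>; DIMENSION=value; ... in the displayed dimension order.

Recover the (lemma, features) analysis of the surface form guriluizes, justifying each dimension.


underlying: gu-rilu-iz-s
ASPECT=mi - signalled by the affix -iz
NUM=ta - signalled by the affix -s
GRD=ne - signalled by the affix gu-
check: guriluizs -> guriluizes
lemma: rilu; ASPECT=mi; NUM=ta; GRD=ne


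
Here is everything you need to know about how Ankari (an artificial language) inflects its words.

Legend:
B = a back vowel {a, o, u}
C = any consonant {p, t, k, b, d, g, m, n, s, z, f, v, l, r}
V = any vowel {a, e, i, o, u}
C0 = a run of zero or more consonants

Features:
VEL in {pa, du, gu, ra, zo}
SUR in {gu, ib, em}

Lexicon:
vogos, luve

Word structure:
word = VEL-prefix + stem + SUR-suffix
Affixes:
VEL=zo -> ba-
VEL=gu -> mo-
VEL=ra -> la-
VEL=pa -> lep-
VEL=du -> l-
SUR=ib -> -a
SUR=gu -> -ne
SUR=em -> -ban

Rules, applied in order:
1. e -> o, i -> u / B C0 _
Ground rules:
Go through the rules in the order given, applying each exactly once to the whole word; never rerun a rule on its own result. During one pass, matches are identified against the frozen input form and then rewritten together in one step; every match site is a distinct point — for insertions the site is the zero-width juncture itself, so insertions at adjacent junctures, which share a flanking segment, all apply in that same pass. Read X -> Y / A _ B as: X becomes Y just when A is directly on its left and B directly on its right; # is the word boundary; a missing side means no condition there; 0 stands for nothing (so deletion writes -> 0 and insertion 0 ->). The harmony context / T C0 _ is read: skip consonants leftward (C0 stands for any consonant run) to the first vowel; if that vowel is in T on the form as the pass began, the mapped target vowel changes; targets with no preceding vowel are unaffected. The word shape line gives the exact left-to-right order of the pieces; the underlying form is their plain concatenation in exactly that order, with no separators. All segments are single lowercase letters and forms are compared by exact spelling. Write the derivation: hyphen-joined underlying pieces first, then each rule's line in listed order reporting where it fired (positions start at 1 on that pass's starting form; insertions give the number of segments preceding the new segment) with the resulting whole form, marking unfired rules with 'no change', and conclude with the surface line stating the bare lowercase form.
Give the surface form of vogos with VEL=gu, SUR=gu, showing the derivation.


underlying: mo-vogos-ne
1. e -> o, i -> u / B C0 _: fires at position(s) 9: movogosno
surface: movogosno


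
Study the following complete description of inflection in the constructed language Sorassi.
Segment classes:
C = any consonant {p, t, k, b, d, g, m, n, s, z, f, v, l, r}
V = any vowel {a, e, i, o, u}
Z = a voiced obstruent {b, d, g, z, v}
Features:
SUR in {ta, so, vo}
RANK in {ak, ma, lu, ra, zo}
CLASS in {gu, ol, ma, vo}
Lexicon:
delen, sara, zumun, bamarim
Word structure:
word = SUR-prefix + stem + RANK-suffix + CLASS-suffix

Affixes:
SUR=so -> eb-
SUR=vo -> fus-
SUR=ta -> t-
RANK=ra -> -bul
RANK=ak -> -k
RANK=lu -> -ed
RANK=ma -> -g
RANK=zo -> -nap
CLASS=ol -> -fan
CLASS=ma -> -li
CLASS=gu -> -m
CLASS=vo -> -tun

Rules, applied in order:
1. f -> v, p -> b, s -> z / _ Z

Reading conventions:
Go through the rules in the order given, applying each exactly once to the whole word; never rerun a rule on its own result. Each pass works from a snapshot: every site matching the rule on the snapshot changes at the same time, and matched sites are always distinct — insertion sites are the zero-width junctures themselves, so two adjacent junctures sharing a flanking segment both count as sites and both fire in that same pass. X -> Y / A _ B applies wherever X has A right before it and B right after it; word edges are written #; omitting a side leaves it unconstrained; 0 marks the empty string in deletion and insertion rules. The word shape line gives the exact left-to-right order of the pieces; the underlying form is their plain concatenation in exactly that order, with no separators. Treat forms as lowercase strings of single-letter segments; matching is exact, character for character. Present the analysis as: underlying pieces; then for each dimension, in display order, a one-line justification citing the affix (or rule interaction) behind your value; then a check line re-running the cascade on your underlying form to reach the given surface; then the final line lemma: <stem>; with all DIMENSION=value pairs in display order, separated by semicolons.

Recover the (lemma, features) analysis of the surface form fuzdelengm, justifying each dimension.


underlying: fus-delen-g-m
SUR=vo - signalled by the affix fus-
RANK=ma - signalled by the affix -g
CLASS=gu - signalled by the affix -m
check: fusdelengm -> fuzdelengm
lemma: delen; SUR=vo; RANK=ma; CLASS=gu


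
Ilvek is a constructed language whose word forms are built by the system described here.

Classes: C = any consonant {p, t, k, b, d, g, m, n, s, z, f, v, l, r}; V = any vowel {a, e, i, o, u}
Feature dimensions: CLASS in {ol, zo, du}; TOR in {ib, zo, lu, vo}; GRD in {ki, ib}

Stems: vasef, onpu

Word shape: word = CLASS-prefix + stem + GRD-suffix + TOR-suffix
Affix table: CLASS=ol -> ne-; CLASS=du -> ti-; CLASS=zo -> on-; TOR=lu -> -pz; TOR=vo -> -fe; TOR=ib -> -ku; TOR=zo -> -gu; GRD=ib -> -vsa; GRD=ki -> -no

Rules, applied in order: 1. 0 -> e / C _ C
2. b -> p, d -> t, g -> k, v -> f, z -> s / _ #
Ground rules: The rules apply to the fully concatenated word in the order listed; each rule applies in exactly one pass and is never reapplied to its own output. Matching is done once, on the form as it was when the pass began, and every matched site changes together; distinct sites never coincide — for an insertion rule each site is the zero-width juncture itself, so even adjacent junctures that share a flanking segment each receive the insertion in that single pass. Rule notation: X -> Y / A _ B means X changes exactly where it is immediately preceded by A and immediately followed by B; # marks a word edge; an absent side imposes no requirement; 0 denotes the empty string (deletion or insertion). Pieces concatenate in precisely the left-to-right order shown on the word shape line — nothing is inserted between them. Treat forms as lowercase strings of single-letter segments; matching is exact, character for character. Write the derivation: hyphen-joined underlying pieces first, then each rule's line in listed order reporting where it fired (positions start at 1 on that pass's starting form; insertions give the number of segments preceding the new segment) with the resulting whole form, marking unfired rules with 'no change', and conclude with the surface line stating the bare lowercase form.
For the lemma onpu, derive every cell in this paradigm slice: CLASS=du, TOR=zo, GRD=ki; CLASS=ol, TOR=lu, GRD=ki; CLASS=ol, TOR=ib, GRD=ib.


cell CLASS=du, TOR=zo, GRD=ki:
underlying: ti-onpu-no-gu
1. 0 -> e / C _ C: inserts after position(s) 4: tionepunogu
2. b -> p, d -> t, g -> k, v -> f, z -> s / _ #: no change
surface: tionepunogu

cell CLASS=ol, TOR=lu, GRD=ki:
underlying: ne-onpu-no-pz
1. 0 -> e / C _ C: inserts after position(s) 4, 9: neonepunopez
2. b -> p, d -> t, g -> k, v -> f, z -> s / _ #: fires at position(s) 12: neonepunopes
surface: neonepunopes

cell CLASS=ol, TOR=ib, GRD=ib:
underlying: ne-onpu-vsa-ku
1. 0 -> e / C _ C: inserts after position(s) 4, 7: neonepuvesaku
2. b -> p, d -> t, g -> k, v -> f, z -> s / _ #: no change
surface: neonepuvesaku


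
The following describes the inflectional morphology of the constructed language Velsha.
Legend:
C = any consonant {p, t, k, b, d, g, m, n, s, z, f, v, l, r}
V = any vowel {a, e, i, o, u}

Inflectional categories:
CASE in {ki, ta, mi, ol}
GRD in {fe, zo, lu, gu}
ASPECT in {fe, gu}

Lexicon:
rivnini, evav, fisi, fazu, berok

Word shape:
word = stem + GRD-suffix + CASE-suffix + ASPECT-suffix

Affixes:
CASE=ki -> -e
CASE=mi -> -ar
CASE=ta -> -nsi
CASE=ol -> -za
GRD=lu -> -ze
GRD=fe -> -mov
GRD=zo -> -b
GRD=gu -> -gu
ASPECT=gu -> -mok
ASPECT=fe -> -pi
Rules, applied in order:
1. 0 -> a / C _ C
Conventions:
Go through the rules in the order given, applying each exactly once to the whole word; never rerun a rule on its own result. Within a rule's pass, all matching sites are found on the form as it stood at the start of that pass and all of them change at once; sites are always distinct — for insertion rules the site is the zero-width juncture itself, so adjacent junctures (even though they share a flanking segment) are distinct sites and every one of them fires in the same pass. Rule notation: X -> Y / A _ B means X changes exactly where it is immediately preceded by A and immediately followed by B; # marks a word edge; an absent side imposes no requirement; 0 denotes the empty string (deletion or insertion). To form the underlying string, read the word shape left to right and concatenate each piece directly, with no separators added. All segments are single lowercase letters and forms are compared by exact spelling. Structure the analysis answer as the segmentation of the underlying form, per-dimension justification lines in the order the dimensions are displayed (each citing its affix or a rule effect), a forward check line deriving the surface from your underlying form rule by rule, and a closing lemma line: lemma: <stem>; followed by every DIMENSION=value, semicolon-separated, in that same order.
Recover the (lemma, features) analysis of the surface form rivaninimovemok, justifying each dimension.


underlying: rivnini-mov-e-mok
CASE=ki - signalled by the affix -e
GRD=fe - signalled by the affix -mov
ASPECT=gu - signalled by the affix -mok
check: rivninimovemok -> rivaninimovemok
lemma: rivnini; CASE=ki; GRD=fe; ASPECT=gu


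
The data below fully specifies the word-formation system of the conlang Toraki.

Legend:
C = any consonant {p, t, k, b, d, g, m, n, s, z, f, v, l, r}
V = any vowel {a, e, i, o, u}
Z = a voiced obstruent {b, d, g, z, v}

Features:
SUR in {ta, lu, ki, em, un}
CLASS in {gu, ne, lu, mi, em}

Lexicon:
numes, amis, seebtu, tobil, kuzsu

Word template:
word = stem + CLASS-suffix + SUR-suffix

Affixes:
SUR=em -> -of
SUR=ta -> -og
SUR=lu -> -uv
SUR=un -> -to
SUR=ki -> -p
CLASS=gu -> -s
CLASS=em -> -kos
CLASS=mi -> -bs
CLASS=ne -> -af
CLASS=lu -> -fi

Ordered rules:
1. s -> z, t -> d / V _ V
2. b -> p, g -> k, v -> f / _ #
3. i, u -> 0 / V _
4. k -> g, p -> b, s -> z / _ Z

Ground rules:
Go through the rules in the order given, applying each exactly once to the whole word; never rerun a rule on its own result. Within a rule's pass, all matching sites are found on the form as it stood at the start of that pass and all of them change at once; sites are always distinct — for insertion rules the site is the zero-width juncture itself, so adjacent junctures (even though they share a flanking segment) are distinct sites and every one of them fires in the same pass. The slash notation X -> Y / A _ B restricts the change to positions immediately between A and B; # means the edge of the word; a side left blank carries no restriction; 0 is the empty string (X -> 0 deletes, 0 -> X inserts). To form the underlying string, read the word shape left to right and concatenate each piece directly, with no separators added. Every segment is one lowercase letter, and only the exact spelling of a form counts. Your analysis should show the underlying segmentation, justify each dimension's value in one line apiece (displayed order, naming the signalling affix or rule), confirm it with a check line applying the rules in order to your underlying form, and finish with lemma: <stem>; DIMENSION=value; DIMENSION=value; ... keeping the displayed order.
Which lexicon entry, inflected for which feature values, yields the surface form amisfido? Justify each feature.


underlying: amis-fi-to
SUR=un - signalled by the affix -to
CLASS=lu - signalled by the affix -fi
check: amisfito -> amisfido -> amisfido -> amisfido -> amisfido
lemma: amis; SUR=un; CLASS=lu


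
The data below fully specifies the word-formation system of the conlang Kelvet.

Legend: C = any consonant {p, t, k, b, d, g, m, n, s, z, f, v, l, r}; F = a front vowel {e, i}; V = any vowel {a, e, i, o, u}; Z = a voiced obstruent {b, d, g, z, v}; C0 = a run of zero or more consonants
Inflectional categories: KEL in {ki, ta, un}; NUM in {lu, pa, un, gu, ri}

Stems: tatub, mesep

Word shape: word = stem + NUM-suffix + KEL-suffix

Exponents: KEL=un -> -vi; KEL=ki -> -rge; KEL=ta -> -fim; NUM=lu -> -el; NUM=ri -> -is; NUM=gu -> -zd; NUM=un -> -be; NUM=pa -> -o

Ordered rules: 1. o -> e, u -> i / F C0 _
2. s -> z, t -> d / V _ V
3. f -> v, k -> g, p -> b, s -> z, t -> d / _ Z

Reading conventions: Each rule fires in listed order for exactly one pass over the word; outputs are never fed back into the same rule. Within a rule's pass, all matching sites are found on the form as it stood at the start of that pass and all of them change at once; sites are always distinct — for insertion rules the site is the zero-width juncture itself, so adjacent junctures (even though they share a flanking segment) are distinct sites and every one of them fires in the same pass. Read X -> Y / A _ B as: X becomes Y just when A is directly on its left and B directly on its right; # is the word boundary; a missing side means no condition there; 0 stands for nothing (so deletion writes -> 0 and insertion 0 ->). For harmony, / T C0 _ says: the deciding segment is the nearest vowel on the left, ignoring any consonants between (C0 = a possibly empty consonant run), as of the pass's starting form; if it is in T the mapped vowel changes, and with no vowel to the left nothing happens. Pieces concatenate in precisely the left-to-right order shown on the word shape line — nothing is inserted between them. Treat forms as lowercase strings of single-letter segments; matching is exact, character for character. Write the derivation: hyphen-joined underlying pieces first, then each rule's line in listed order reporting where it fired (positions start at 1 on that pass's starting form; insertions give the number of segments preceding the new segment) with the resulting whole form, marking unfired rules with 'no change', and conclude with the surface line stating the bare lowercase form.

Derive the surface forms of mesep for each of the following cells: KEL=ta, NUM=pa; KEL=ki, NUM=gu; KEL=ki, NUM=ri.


cell KEL=ta, NUM=pa:
underlying: mesep-o-fim
1. o -> e, u -> i / F C0 _: fires at position(s) 6: mesepefim
2. s -> z, t -> d / V _ V: fires at position(s) 3: mezepefim
3. f -> v, k -> g, p -> b, s -> z, t -> d / _ Z: no change
surface: mezepefim

cell KEL=ki, NUM=gu:
underlying: mesep-zd-rge
1. o -> e, u -> i / F C0 _: no change
2. s -> z, t -> d / V _ V: fires at position(s) 3: mezepzdrge
3. f -> v, k -> g, p -> b, s -> z, t -> d / _ Z: fires at position(s) 5: mezebzdrge
surface: mezebzdrge

cell KEL=ki, NUM=ri:
underlying: mesep-is-rge
1. o -> e, u -> i / F C0 _: no change
2. s -> z, t -> d / V _ V: fires at position(s) 3: mezepisrge
3. f -> v, k -> g, p -> b, s -> z, t -> d / _ Z: no change
surface: mezepisrge


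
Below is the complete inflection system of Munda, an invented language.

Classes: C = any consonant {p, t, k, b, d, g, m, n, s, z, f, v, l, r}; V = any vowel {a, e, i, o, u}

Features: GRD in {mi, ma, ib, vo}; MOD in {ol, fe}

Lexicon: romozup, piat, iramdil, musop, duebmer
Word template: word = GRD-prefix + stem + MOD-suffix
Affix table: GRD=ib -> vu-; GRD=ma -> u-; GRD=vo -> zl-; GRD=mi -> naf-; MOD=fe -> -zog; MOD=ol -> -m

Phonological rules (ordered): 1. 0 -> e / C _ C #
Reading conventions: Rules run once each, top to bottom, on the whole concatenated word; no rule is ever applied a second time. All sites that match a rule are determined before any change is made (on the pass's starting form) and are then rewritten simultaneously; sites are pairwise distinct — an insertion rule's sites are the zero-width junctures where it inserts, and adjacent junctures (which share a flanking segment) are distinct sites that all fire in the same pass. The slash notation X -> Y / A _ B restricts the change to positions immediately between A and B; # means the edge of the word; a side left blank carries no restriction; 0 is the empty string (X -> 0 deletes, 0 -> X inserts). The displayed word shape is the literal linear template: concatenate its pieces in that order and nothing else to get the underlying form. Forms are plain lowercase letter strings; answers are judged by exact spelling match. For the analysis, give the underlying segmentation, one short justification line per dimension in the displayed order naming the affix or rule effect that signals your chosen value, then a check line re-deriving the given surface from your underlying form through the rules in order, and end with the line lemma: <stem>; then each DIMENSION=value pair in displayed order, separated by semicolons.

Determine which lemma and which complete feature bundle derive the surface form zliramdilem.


underlying: zl-iramdil-m
GRD=vo - signalled by the affix zl-
MOD=ol - signalled by the affix -m
check: zliramdilm -> zliramdilem
lemma: iramdil; GRD=vo; MOD=ol


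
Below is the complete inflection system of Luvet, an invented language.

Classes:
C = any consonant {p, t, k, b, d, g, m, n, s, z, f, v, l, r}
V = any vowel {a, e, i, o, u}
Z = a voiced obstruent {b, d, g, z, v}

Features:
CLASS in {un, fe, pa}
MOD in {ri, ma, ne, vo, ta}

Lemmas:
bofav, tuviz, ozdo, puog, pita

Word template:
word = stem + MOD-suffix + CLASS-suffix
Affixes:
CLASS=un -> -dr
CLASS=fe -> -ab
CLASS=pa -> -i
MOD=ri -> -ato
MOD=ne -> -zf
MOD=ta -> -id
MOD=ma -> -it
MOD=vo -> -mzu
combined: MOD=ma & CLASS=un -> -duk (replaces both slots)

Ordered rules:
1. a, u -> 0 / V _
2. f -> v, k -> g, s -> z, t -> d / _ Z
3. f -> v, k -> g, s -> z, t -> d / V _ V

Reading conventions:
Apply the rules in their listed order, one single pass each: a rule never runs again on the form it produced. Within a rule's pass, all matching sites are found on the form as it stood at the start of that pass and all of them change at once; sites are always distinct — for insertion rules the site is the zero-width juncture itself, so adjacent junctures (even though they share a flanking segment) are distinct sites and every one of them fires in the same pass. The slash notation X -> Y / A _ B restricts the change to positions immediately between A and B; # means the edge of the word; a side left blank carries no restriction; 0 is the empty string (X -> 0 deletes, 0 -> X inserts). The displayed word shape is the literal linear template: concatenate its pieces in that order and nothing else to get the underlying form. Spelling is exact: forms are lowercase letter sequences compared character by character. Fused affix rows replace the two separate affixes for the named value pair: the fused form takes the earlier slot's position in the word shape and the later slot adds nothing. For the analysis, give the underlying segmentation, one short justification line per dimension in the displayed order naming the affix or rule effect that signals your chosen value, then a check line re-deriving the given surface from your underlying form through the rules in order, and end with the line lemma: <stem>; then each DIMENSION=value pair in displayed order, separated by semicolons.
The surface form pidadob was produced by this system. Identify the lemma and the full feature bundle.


underlying: pita-ato-ab
CLASS=fe - signalled by the affix -ab
MOD=ri - signalled by the affix -ato
check: pitaatoab -> pitatob -> pitatob -> pidadob
lemma: pita; CLASS=fe; MOD=ri
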